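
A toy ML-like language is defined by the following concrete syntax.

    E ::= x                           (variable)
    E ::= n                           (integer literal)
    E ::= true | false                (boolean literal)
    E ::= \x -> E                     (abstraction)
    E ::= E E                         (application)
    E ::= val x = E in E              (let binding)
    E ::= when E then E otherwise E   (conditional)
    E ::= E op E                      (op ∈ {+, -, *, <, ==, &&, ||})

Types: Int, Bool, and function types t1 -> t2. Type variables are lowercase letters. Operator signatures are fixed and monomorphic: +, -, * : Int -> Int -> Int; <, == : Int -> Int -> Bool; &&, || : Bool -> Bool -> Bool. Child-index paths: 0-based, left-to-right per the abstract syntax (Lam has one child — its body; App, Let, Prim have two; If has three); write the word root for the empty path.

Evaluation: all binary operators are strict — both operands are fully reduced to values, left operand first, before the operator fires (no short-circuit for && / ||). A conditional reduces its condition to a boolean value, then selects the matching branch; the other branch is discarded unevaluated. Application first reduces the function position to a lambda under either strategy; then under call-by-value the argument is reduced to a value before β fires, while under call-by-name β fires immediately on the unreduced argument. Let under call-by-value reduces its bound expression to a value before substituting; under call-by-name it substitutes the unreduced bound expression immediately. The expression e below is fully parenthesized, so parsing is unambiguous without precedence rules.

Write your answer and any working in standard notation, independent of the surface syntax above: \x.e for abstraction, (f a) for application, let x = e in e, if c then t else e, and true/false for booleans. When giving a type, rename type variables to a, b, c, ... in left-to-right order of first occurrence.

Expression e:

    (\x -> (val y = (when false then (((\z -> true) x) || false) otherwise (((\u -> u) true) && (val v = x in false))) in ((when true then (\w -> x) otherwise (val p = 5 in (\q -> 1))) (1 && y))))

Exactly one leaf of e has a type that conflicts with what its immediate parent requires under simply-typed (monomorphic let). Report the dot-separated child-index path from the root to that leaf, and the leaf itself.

Answer: 0.1.1.0 : 1

Trace:
  unify Bool ~ Bool
\z._ : b -> Bool
x : a
  unify b -> Bool ~ a -> c
  unify b ~ a
  unify Bool ~ c
_ _ : Bool
  unify Bool ~ Bool
  unify Bool ~ Bool
u : d
\u._ : d -> d
  unify d -> d ~ Bool -> e
  unify d ~ Bool
  unify Bool ~ e
_ _ : Bool
  unify Bool ~ Bool
x : a
let v : a
  unify Bool ~ Bool
  unify Bool ~ Bool
let y : Bool
  unify Bool ~ Bool
x : a
\w._ : f -> a
let p : Int
\q._ : g -> Int
  unify f -> a ~ g -> Int
  unify f ~ g
  unify a ~ Int
  unify Int ~ Bool
  FAIL: mismatch Int ~ Bool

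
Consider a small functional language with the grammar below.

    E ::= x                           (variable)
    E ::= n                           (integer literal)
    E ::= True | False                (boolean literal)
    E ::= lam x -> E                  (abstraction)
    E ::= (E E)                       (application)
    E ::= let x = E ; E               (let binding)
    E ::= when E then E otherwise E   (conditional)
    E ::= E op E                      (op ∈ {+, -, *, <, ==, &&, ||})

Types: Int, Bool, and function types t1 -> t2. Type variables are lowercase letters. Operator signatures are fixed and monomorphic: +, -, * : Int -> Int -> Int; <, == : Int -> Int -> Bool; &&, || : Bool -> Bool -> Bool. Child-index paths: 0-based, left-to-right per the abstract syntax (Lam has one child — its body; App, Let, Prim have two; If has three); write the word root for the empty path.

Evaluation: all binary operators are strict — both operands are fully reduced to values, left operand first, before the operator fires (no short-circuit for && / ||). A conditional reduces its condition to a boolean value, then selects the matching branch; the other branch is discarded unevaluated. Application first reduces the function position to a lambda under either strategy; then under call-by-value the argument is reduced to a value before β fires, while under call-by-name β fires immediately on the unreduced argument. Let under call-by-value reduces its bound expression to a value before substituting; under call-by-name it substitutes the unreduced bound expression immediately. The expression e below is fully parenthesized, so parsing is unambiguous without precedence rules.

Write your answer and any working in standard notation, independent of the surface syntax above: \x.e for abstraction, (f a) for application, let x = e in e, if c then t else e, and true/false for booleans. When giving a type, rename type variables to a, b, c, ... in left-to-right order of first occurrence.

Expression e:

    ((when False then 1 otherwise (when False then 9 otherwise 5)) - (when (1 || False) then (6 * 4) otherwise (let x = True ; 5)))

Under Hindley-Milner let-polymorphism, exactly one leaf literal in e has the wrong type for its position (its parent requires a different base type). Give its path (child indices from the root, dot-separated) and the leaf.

Derivation:
  unify Bool ~ Bool
  unify Bool ~ Bool
  unify Int ~ Int
  unify Int ~ Int
  unify Int ~ Int
  unify Int ~ Bool
  FAIL: mismatch Int ~ Bool

Answer: 1.0.0 : 1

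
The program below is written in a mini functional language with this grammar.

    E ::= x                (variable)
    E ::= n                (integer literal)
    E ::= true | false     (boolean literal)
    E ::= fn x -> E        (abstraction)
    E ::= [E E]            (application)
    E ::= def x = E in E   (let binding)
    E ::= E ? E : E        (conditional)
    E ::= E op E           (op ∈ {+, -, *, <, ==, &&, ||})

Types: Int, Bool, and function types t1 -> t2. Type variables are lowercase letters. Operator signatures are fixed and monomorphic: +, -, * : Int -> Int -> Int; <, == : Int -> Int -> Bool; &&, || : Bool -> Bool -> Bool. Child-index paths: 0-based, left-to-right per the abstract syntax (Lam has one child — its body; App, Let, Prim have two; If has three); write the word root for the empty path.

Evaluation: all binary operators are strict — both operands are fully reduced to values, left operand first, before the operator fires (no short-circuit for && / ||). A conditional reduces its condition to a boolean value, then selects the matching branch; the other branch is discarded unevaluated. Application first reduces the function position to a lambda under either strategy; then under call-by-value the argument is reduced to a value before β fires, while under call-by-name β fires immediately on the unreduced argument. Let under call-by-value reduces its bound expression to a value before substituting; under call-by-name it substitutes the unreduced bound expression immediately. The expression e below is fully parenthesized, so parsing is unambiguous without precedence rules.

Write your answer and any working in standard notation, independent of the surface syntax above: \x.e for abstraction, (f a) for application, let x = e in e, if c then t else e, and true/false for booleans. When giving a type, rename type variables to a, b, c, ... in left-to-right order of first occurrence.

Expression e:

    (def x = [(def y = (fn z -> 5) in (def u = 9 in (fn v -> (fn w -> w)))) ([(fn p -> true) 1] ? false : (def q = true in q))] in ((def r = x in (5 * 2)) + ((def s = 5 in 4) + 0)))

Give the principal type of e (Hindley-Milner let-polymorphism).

Trace:
\z._ : a -> Int
let y : forall. a -> Int
let u : Int
w : c
\w._ : c -> c
\v._ : b -> c -> c
\p._ : d -> Bool
  unify d -> Bool ~ Int -> e
  unify d ~ Int
  unify Bool ~ e
_ _ : Bool
  unify Bool ~ Bool
let q : Bool
q : Bool
  unify Bool ~ Bool
  unify b -> c -> c ~ Bool -> f
  unify b ~ Bool
  unify c -> c ~ f
_ _ : c -> c
let x : forall. c -> c
x : g -> g
let r : forall. g -> g
  unify Int ~ Int
  unify Int ~ Int
  unify Int ~ Int
let s : Int
  unify Int ~ Int
  unify Int ~ Int
  unify Int ~ Int

Answer: Int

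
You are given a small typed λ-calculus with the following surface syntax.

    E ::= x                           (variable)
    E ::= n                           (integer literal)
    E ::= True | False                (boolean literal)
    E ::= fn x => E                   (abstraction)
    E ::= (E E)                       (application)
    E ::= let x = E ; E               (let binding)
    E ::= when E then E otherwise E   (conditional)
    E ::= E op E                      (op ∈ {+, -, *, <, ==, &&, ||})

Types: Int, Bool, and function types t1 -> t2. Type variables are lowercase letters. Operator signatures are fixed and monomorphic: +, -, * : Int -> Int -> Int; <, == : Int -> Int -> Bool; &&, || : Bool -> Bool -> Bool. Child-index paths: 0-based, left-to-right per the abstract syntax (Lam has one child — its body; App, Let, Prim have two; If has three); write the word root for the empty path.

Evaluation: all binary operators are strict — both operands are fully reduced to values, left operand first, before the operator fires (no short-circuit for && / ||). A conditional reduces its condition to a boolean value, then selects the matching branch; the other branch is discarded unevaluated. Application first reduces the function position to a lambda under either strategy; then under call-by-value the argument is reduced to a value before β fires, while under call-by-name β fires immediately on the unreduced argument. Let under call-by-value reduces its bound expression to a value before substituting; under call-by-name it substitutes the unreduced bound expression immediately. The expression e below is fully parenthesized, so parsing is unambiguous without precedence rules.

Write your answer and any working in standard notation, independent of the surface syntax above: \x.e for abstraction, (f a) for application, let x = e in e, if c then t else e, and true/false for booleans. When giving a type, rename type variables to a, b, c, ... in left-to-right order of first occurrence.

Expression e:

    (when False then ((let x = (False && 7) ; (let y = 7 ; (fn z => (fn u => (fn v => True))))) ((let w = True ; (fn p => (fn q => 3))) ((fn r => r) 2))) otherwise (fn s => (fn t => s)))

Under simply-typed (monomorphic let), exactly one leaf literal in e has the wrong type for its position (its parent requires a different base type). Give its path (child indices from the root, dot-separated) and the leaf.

Derivation:
  unify Bool ~ Bool
  unify Bool ~ Bool
  unify Int ~ Bool
  FAIL: mismatch Int ~ Bool

Answer: 1.0.0.1 : 7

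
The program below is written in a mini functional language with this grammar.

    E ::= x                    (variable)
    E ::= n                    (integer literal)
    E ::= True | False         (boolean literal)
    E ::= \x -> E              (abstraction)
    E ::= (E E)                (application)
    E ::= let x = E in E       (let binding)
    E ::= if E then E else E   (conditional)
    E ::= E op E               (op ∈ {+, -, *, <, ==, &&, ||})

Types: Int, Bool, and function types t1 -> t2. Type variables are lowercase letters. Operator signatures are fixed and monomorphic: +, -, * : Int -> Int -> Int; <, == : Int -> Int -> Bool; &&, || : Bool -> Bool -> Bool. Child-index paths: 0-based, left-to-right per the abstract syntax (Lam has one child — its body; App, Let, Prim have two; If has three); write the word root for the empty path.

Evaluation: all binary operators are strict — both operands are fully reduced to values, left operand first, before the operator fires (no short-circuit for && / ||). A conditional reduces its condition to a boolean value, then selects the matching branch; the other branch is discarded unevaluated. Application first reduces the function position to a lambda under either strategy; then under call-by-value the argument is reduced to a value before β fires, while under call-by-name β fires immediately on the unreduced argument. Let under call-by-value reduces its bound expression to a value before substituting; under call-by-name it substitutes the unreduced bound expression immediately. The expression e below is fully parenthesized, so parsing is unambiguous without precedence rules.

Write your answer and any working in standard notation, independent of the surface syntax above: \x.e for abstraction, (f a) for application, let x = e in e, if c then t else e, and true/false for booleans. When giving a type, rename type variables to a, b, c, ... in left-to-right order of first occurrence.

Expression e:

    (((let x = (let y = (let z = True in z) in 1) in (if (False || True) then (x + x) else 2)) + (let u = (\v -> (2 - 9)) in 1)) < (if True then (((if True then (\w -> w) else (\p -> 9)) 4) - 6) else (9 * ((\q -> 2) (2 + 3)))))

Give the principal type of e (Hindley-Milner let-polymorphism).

Answer: Bool

Working:
let z : Bool
z : Bool
let y : Bool
let x : Int
  unify Bool ~ Bool
  unify Bool ~ Bool
  unify Bool ~ Bool
x : Int
  unify Int ~ Int
x : Int
  unify Int ~ Int
  unify Int ~ Int
  unify Int ~ Int
  unify Int ~ Int
  unify Int ~ Int
\v._ : a -> Int
let u : forall. a -> Int
  unify Int ~ Int
  unify Int ~ Int
  unify Bool ~ Bool
  unify Bool ~ Bool
w : b
\w._ : b -> b
\p._ : c -> Int
  unify b -> b ~ c -> Int
  unify b ~ c
  unify c ~ Int
  unify Int -> Int ~ Int -> d
  unify Int ~ Int
  unify Int ~ d
_ _ : Int
  unify Int ~ Int
  unify Int ~ Int
  unify Int ~ Int
\q._ : e -> Int
  unify Int ~ Int
  unify Int ~ Int
  unify e -> Int ~ Int -> f
  unify e ~ Int
  unify Int ~ f
_ _ : Int
  unify Int ~ Int
  unify Int ~ Int
  unify Int ~ Int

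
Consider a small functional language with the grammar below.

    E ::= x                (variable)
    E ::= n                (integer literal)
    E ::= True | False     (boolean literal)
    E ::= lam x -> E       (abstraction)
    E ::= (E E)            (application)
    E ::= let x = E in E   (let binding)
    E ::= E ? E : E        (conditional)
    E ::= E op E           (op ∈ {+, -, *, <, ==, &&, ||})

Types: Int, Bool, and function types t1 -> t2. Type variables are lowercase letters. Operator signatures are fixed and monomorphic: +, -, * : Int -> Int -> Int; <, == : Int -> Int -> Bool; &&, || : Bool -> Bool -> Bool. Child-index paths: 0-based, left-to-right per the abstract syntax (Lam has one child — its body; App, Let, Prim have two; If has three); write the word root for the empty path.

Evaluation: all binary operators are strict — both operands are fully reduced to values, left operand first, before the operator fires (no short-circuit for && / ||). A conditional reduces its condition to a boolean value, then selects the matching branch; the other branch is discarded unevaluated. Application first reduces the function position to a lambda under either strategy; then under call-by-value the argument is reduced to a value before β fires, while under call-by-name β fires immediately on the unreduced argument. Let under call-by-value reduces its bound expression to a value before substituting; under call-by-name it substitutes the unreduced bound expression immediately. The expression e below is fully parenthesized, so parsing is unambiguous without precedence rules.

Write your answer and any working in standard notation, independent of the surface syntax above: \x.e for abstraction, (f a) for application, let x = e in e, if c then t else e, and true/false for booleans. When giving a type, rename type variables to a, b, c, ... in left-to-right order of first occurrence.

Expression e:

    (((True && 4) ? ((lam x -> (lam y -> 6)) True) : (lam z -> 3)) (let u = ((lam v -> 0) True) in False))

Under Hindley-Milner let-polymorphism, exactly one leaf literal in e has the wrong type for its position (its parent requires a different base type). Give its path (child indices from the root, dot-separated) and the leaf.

Working:
  unify Bool ~ Bool
  unify Int ~ Bool
  FAIL: mismatch Int ~ Bool

Answer: 0.0.1 : 4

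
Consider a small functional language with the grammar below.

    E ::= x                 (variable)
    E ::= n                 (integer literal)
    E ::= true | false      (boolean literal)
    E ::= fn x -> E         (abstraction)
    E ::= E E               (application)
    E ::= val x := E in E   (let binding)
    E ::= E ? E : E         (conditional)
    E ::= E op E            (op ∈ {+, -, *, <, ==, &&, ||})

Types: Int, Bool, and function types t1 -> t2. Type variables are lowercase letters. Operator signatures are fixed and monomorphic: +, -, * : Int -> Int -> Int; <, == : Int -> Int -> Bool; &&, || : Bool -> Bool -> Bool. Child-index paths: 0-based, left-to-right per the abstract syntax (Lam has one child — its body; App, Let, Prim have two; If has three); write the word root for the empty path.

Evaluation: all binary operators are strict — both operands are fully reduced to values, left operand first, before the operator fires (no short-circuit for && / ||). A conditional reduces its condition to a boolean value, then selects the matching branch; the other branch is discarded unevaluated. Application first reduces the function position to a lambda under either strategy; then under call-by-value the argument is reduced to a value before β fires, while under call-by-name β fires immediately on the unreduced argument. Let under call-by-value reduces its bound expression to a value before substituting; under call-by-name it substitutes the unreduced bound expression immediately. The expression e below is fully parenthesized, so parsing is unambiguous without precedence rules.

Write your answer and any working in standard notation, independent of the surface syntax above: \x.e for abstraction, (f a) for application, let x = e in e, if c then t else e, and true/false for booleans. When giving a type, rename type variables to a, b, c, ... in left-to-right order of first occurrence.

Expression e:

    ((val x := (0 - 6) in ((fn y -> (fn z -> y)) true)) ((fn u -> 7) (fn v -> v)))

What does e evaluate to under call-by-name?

Derivation:
step 0: ((let x = (0 - 6) in ((\y.(\z.y)) true)) ((\u.7) (\v.v)))
step 1: [let@0] (((\y.(\z.y)) true) ((\u.7) (\v.v)))
step 2: [beta@0] ((\z.true) ((\u.7) (\v.v)))
step 3: [beta@root] true

Answer: true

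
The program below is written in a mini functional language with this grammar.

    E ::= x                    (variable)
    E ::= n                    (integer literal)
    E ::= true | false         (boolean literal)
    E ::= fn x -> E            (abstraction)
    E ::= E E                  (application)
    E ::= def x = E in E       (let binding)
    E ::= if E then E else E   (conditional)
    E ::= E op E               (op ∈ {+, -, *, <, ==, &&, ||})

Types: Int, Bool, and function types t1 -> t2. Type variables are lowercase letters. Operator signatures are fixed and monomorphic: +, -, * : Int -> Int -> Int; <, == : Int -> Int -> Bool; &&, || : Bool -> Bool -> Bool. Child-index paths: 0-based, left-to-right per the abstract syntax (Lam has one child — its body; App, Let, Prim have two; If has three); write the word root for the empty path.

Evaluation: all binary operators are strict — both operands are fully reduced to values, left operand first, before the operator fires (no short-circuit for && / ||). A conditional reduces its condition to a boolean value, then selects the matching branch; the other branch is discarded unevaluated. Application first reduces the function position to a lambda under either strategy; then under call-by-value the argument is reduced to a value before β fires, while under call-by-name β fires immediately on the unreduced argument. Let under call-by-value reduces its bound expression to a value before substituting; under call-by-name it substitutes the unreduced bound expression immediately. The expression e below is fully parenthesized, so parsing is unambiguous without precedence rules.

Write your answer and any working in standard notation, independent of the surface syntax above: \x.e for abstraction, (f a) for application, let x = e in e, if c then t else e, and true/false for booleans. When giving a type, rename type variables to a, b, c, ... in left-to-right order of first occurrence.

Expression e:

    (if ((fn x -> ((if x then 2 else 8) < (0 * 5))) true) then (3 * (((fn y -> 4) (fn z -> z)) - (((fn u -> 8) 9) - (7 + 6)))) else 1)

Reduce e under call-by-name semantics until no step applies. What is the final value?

Answer: 1

Working:
step 0: (if ((\x.((if x then 2 else 8) < (0 * 5))) true) then (3 * (((\y.4) (\z.z)) - (((\u.8) 9) - (7 + 6)))) else 1)
step 1: [beta@0] (if ((if true then 2 else 8) < (0 * 5)) then (3 * (((\y.4) (\z.z)) - (((\u.8) 9) - (7 + 6)))) else 1)
step 2: [if@0.0] (if (2 < (0 * 5)) then (3 * (((\y.4) (\z.z)) - (((\u.8) 9) - (7 + 6)))) else 1)
step 3: [delta@0.1] (if (2 < 0) then (3 * (((\y.4) (\z.z)) - (((\u.8) 9) - (7 + 6)))) else 1)
step 4: [delta@0] (if false then (3 * (((\y.4) (\z.z)) - (((\u.8) 9) - (7 + 6)))) else 1)
step 5: [if@root] 1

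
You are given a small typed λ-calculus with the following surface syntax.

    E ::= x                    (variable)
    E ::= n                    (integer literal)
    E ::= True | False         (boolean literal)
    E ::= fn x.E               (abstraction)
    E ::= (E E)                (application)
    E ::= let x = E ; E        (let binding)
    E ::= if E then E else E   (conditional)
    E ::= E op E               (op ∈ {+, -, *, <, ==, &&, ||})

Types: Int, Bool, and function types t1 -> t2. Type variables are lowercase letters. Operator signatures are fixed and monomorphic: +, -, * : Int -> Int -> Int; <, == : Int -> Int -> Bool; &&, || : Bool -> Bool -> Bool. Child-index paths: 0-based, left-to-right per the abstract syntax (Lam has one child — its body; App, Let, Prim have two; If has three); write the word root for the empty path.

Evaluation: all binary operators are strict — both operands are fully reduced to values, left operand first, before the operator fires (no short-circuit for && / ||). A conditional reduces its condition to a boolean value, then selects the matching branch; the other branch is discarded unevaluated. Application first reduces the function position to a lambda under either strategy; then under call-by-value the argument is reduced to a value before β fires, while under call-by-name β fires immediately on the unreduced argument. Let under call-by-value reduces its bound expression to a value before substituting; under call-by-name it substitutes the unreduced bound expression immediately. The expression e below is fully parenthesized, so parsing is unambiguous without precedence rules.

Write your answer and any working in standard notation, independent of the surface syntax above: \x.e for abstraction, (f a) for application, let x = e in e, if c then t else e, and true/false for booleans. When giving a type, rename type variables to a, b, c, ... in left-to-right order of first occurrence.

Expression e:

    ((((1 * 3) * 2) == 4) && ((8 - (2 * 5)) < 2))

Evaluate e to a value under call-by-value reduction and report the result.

Working:
step 0: ((((1 * 3) * 2) == 4) && ((8 - (2 * 5)) < 2))
step 1: [delta@0.0.0] (((3 * 2) == 4) && ((8 - (2 * 5)) < 2))
step 2: [delta@0.0] ((6 == 4) && ((8 - (2 * 5)) < 2))
step 3: [delta@0] (false && ((8 - (2 * 5)) < 2))
step 4: [delta@1.0.1] (false && ((8 - 10) < 2))
step 5: [delta@1.0] (false && (-2 < 2))
step 6: [delta@1] (false && true)
step 7: [delta@root] false

Answer: false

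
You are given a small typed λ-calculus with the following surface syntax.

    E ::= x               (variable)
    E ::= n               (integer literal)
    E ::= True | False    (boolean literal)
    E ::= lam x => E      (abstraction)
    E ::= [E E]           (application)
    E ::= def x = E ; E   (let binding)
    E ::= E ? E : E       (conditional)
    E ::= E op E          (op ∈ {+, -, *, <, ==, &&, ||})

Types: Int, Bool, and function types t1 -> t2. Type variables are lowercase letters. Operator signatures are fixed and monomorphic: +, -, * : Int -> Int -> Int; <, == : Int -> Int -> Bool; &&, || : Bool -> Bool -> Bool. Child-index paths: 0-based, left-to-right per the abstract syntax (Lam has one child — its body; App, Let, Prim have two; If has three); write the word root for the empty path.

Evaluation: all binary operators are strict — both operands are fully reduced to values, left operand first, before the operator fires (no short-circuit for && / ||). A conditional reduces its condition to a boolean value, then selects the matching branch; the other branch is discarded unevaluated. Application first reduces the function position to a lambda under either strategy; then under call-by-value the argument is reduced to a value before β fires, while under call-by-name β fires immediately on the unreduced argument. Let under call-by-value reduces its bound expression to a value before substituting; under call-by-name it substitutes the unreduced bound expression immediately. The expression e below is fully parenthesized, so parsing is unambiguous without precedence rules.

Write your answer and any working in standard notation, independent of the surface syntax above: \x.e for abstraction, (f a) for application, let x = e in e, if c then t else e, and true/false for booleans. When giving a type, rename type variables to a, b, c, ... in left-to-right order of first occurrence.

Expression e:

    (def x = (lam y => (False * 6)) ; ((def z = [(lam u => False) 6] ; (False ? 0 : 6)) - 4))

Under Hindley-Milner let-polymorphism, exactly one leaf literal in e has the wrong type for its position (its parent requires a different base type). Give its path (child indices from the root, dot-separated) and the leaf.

Trace:
  unify Bool ~ Int
  FAIL: mismatch Bool ~ Int

Answer: 0.0.0 : false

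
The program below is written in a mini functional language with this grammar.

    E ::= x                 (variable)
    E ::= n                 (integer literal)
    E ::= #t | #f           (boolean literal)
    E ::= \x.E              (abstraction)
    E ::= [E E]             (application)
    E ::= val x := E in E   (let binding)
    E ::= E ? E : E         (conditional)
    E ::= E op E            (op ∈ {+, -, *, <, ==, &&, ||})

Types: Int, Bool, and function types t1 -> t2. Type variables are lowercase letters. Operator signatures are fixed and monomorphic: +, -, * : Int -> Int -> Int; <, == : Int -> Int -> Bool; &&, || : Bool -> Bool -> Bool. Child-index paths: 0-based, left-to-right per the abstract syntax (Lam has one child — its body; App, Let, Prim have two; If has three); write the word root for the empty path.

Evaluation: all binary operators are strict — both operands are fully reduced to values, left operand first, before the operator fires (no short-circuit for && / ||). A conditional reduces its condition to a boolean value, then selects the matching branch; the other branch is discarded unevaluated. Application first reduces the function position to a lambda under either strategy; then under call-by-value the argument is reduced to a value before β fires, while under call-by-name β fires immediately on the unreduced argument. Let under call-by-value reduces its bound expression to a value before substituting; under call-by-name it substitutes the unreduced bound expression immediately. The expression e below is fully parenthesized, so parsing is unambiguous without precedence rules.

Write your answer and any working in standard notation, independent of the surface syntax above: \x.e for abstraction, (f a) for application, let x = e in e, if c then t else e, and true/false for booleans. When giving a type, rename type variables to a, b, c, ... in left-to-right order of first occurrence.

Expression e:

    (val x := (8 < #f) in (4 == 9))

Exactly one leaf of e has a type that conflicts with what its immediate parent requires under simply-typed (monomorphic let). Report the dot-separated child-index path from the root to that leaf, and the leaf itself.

Working:
  unify Int ~ Int
  unify Bool ~ Int
  FAIL: mismatch Bool ~ Int

Answer: 0.1 : false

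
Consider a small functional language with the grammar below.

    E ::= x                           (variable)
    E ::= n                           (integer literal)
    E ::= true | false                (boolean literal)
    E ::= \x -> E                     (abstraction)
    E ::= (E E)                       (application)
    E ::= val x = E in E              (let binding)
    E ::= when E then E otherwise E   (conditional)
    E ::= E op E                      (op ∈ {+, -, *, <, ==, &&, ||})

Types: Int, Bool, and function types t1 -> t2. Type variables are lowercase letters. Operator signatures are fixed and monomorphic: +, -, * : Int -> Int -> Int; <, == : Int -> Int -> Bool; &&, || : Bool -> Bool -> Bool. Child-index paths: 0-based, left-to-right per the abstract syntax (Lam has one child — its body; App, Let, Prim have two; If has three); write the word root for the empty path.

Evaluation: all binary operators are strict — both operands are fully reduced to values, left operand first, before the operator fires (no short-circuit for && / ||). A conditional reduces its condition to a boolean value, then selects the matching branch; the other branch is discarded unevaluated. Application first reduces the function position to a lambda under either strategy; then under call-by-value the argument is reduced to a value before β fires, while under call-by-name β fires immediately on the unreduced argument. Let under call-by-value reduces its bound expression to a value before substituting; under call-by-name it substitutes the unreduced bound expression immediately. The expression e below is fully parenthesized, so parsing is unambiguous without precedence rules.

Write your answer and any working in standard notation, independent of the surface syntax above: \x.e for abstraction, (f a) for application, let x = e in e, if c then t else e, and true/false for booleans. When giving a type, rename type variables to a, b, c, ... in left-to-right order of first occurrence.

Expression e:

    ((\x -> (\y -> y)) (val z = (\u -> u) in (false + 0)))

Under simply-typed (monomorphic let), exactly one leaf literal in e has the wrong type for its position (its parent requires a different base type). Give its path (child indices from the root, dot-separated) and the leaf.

Answer: 1.1.0 : false

Derivation:
y : b
\y._ : b -> b
\x._ : a -> b -> b
u : c
\u._ : c -> c
let z : c -> c
  unify Bool ~ Int
  FAIL: mismatch Bool ~ Int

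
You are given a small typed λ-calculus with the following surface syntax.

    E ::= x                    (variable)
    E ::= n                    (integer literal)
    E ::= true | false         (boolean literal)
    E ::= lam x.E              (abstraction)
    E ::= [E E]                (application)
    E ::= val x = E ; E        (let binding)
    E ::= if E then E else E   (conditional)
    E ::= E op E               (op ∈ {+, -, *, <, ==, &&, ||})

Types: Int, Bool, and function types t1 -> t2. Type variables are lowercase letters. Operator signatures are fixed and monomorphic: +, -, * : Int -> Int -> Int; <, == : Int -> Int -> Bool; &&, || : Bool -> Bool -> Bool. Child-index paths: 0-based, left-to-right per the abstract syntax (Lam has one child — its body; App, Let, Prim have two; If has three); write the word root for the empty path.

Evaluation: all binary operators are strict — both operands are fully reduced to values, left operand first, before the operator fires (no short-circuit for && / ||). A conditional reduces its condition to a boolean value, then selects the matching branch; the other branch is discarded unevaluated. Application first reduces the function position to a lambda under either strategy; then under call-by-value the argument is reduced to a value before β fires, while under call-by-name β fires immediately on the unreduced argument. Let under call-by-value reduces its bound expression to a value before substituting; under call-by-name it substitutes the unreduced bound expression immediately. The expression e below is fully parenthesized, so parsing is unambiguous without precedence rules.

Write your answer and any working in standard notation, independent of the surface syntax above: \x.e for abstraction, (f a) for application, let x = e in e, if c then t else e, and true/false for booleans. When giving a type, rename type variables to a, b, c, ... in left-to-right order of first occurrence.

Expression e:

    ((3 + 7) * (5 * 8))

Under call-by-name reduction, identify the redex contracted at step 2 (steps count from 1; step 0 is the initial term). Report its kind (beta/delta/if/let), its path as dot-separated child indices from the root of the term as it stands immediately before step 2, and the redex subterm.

Derivation:
step 0: ((3 + 7) * (5 * 8))
step 1: [delta@0] (10 * (5 * 8))
step 2: [delta@1] (10 * 40)

Answer: delta at 1 : (5 * 8)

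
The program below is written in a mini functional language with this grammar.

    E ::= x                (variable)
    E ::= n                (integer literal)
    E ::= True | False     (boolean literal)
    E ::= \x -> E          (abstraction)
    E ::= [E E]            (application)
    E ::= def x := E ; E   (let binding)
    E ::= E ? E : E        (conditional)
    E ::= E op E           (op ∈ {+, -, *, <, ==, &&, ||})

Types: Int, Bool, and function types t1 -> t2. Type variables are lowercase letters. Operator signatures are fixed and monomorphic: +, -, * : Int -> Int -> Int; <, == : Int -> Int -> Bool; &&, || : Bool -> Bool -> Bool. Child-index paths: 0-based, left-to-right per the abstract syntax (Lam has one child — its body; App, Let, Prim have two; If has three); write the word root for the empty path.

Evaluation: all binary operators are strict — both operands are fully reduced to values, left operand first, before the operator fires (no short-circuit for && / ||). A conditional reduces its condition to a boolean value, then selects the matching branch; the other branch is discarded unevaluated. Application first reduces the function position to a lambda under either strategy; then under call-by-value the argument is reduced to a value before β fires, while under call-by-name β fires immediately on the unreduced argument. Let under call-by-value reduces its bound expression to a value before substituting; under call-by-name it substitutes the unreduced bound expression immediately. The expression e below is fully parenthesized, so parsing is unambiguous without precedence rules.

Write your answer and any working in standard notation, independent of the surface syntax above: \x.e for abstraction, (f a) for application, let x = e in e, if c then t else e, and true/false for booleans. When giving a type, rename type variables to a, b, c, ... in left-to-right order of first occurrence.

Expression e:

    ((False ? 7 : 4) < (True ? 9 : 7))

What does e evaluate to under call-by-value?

Answer: true

Trace:
step 0: ((if false then 7 else 4) < (if true then 9 else 7))
step 1: [if@0] (4 < (if true then 9 else 7))
step 2: [if@1] (4 < 9)
step 3: [delta@root] true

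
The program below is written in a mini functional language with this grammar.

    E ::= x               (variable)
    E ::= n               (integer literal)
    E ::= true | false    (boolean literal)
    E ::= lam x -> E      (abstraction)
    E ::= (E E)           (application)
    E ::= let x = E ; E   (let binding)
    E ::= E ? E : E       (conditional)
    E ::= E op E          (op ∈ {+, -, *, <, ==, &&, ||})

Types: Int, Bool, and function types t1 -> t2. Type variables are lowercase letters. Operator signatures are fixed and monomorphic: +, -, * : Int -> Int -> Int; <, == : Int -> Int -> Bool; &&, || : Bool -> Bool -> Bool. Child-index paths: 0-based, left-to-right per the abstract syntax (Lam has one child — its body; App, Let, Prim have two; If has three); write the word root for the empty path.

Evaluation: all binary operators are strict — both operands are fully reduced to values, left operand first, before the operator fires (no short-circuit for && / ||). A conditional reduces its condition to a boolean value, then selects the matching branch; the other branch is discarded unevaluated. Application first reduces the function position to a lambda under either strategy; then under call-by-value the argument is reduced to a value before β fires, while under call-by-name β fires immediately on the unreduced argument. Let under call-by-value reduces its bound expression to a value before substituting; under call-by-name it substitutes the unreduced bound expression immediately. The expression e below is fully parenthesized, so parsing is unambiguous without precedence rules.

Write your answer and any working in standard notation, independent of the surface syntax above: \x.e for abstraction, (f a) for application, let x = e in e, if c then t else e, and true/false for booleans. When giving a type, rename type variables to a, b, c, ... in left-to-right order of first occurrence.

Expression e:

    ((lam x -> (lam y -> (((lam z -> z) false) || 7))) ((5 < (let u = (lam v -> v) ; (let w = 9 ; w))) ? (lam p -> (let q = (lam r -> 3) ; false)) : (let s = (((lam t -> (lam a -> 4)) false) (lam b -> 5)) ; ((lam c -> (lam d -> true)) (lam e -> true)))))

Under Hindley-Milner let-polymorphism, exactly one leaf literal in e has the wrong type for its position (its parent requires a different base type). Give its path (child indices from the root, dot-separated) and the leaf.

Derivation:
z : c
\z._ : c -> c
  unify c -> c ~ Bool -> d
  unify c ~ Bool
  unify Bool ~ d
_ _ : Bool
  unify Bool ~ Bool
  unify Int ~ Bool
  FAIL: mismatch Int ~ Bool

Answer: 0.0.0.1 : 7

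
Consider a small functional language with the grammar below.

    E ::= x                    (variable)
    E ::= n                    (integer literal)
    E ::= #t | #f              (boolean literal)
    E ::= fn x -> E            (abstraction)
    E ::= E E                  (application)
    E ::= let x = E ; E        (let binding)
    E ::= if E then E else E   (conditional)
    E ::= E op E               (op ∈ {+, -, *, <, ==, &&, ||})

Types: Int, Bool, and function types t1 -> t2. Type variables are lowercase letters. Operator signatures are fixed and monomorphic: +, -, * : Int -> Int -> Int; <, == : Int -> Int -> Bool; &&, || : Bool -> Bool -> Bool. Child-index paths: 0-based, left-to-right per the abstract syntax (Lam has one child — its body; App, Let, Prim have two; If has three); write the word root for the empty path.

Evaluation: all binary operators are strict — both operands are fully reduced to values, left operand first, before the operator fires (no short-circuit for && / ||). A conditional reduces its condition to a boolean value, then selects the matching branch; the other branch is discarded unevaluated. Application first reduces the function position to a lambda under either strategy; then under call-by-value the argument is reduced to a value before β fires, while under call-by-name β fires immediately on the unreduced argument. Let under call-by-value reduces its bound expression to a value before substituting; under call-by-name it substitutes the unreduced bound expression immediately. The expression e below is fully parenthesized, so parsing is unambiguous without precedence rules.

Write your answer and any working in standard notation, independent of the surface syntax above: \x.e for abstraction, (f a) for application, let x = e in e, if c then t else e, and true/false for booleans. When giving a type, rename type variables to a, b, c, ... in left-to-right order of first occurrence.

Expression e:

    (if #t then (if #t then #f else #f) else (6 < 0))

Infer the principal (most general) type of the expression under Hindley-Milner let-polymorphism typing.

Trace:
  unify Bool ~ Bool
  unify Bool ~ Bool
  unify Bool ~ Bool
  unify Int ~ Int
  unify Int ~ Int
  unify Bool ~ Bool

Answer: Bool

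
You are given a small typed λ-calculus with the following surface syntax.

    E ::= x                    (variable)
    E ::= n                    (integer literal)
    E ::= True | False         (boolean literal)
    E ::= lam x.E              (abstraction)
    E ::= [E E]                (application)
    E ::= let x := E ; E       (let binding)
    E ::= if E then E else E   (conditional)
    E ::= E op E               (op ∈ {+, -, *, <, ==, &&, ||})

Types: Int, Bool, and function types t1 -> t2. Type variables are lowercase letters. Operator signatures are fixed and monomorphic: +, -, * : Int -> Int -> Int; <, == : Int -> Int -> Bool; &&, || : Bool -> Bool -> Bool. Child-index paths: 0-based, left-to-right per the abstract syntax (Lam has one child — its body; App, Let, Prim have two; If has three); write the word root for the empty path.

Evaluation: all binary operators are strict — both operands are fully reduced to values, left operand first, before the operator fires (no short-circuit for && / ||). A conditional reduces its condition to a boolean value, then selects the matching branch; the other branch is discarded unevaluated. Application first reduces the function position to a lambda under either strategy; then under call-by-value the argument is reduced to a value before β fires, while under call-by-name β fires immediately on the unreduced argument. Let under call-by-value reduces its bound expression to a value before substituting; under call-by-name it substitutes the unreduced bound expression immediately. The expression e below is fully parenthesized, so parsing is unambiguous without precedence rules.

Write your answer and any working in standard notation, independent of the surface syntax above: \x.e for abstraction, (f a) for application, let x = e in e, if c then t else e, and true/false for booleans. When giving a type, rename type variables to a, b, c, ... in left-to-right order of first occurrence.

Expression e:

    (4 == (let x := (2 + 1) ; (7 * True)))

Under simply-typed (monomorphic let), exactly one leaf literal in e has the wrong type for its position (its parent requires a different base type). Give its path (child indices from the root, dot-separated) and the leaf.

Working:
  unify Int ~ Int
  unify Int ~ Int
  unify Int ~ Int
let x : Int
  unify Int ~ Int
  unify Bool ~ Int
  FAIL: mismatch Bool ~ Int

Answer: 1.1.1 : true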